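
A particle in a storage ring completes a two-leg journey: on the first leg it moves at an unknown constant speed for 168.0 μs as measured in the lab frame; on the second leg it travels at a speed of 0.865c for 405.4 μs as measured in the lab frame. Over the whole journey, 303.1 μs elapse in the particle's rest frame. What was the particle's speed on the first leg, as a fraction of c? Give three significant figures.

β = 0.805

Leg 1: speed unknown; τ_1 = 168.0/γ_1.
Leg 2: γ = 1/√(1 − 0.865²) = 1/√0.2518 = 1.993; τ_2 = 405.4/1.993 = 203.4 μs.
Total proper time: τ_1 + 203.4 = 303.1, so τ_1 = 303.1 − 203.4 = 99.68 μs.
γ_1 = 168.0/99.68 = 1.685; β = √(1 − 1/γ²) = √0.6479.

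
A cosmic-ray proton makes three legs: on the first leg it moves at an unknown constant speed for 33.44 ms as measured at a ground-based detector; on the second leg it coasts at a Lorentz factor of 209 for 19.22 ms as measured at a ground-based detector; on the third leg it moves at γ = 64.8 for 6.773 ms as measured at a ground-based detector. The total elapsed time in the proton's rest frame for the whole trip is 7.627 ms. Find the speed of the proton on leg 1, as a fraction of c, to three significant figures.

β = 0.975

Leg 1: speed unknown; τ_1 = 33.44/γ_1.
Leg 2: γ = 209; τ_2 = 19.22/209.0 = 0.09196 ms.
Leg 3: γ = 64.8; τ_3 = 6.773/64.80 = 0.1045 ms.
Total proper time: τ_1 + 0.09196 + 0.1045 = 7.627, so τ_1 = 7.627 − 0.1965 = 7.431 ms.
γ_1 = 33.44/7.431 = 4.500; β = √(1 − 1/γ²) = √0.9506.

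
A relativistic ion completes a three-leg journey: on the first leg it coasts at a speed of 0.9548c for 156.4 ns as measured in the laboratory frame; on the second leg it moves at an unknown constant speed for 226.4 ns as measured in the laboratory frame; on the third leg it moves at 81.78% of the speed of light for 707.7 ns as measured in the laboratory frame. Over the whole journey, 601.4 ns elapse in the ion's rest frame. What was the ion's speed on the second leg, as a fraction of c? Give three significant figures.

β = 0.758

Leg 1: γ = 1/√(1 − 0.9548²) = 1/√0.08836 = 3.364; τ_1 = 156.4/3.364 = 46.49 ns.
Leg 2: speed unknown; τ_2 = 226.4/γ_2.
Leg 3: β = 0.8178; γ = 1/√(1 − 0.8178²) = 1/√0.3312 = 1.738; τ_3 = 707.7/1.738 = 407.3 ns.
Total proper time: 46.49 + τ_2 + 407.3 = 601.4, so τ_2 = 601.4 − 453.8 = 147.6 ns.
γ_2 = 226.4/147.6 = 1.534; β = √(1 − 1/γ²) = √0.5748.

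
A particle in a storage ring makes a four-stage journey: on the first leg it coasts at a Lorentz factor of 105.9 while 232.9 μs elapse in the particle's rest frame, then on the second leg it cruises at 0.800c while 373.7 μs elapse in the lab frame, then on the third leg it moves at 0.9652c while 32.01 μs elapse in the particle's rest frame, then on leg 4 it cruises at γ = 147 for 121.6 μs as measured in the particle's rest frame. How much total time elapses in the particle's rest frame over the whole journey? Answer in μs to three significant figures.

τ = 611 μs

Leg 1: 232.9 μs is already measured in the particle's rest frame.
Leg 2: γ = 1/√(1 − 0.800²) = 5/3 ≈ 1.667; τ_2 = 373.7/1.667 = 224.2 μs.
Leg 3: 32.01 μs is already measured in the particle's rest frame.
Leg 4: 121.6 μs is already measured in the particle's rest frame.
Total: 232.9 + 224.2 + 32.01 + 121.6 μs.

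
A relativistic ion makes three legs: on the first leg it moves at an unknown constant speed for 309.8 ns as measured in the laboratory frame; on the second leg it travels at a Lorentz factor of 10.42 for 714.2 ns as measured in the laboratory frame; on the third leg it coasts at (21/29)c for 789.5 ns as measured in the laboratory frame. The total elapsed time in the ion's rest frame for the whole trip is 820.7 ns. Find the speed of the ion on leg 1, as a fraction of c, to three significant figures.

β = 0.742

Leg 1: speed unknown; τ_1 = 309.8/γ_1.
Leg 2: γ = 10.42; τ_2 = 714.2/10.42 = 68.54 ns.
Leg 3: γ = 1/√(1 − (21/29)²) = 29/20 = 1.450; τ_3 = 789.5/1.450 = 544.5 ns.
Total proper time: τ_1 + 68.54 + 544.5 = 820.7, so τ_1 = 820.7 − 613.0 = 207.7 ns.
γ_1 = 309.8/207.7 = 1.492; β = √(1 − 1/γ²) = √0.5506.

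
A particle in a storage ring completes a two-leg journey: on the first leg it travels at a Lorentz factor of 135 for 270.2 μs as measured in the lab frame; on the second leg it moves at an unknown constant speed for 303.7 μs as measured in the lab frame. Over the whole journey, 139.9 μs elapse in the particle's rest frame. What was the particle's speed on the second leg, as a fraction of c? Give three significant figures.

Leg 1: γ = 135; τ_1 = 270.2/135.0 = 2.001 μs.
Leg 2: speed unknown; τ_2 = 303.7/γ_2.
Total proper time: 2.001 + τ_2 = 139.9, so τ_2 = 139.9 − 2.001 = 137.9 μs.
γ_2 = 303.7/137.9 = 2.202; β = √(1 − 1/γ²) = √0.7938.

β = 0.891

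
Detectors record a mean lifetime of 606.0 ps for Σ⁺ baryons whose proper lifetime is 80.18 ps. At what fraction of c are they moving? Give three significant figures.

v = 0.991c

γ = Δt/τ₀ = 606.0/80.18 = 7.558
β = √(1 − 1/γ²) = √(1 − 0.01751) = √0.9825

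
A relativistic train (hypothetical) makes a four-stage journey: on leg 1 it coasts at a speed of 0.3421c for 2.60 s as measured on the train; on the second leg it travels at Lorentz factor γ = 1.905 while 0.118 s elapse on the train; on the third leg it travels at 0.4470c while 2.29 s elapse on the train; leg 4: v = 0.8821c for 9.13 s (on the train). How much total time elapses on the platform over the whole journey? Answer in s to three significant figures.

Leg 1: γ = 1/√(1 − 0.3421²) = 1/√0.8830 = 1.064; Δt_1 = 1.064 × 2.60 = 2.767 s.
Leg 2: γ = 1.905; Δt_2 = 1.905 × 0.118 = 0.2248 s.
Leg 3: γ = 1/√(1 − 0.4470²) = 1/√0.8002 = 1.118; Δt_3 = 1.118 × 2.29 = 2.560 s.
Leg 4: γ = 1/√(1 − 0.8821²) = 1/√0.2219 = 2.123; Δt_4 = 2.123 × 9.13 = 19.38 s.
Total: 2.767 + 0.2248 + 2.560 + 19.38 s.

Δt = 24.9 s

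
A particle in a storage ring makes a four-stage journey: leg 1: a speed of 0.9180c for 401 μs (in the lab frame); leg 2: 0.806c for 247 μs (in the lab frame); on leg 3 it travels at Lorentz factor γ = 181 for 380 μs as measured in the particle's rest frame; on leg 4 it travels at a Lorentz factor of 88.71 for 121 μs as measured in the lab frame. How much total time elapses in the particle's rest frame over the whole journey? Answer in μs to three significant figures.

τ = 687 μs

Leg 1: γ = 1/√(1 − 0.9180²) = 1/√0.1573 = 2.522; τ_1 = 401/2.522 = 159.0 μs.
Leg 2: γ = 1/√(1 − 0.806²) = 1/√0.3504 = 1.689; τ_2 = 247/1.689 = 146.2 μs.
Leg 3: 380 μs is already measured in the particle's rest frame.
Leg 4: γ = 88.71; τ_4 = 121/88.71 = 1.364 μs.
Total: 159.0 + 146.2 + 380.0 + 1.364 μs.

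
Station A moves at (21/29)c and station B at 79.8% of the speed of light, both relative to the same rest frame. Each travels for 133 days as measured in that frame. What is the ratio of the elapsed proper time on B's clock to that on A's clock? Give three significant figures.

A: γ = 1/√(1 − (21/29)²) = 29/20 = 1.450. B: β = 0.798; γ = 1/√(1 − 0.798²) = 1/√0.3632 = 1.659.
τ_A/τ_B = γ_B/γ_A = 1.659/1.450 = 1.144, so τ_B/τ_A = 0.8739.

τ_B/τ_A = 0.874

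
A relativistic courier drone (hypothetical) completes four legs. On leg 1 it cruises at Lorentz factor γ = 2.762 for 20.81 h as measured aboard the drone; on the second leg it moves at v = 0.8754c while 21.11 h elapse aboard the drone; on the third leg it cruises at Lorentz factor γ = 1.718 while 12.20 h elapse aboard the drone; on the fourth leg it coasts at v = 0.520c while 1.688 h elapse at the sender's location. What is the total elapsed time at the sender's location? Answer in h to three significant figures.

Δt = 124 h

Leg 1: γ = 2.762; Δt_1 = 2.762 × 20.81 = 57.48 h.
Leg 2: γ = 1/√(1 − 0.8754²) = 1/√0.2337 = 2.069; Δt_2 = 2.069 × 21.11 = 43.67 h.
Leg 3: γ = 1.718; Δt_3 = 1.718 × 12.20 = 20.96 h.
Leg 4: 1.688 h is already measured at the sender's location.
Total: 57.48 + 43.67 + 20.96 + 1.688 h.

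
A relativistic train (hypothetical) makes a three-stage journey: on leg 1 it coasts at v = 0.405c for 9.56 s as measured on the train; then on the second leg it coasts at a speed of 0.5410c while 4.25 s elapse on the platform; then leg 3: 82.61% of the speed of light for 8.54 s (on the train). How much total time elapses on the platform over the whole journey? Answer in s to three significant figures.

Δt = 29.9 s

Leg 1: γ = 1/√(1 − 0.405²) = 1/√0.8360 = 1.094; Δt_1 = 1.094 × 9.56 = 10.46 s.
Leg 2: 4.25 s is already measured on the platform.
Leg 3: β = 0.8261; γ = 1/√(1 − 0.8261²) = 1/√0.3176 = 1.775; Δt_3 = 1.775 × 8.54 = 15.15 s.
Total: 10.46 + 4.250 + 15.15 s.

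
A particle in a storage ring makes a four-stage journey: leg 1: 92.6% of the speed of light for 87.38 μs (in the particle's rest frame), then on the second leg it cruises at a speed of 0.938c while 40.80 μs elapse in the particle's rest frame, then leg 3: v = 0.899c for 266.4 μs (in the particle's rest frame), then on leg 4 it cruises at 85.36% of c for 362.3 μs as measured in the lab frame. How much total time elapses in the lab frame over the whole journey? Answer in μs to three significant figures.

Leg 1: β = 0.926; γ = 1/√(1 − 0.926²) = 1/√0.1425 = 2.649; Δt_1 = 2.649 × 87.38 = 231.5 μs.
Leg 2: γ = 1/√(1 − 0.938²) = 1/√0.1202 = 2.885; Δt_2 = 2.885 × 40.80 = 117.7 μs.
Leg 3: γ = 1/√(1 − 0.899²) = 1/√0.1918 = 2.283; Δt_3 = 2.283 × 266.4 = 608.3 μs.
Leg 4: 362.3 μs is already measured in the lab frame.
Total: 231.5 + 117.7 + 608.3 + 362.3 μs.

Δt = 1320 μs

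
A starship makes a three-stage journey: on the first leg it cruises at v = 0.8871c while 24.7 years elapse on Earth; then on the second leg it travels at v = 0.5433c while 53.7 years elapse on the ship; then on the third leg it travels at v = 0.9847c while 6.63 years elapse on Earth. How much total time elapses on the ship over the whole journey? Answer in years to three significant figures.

τ = 66.3 years

Leg 1: γ = 1/√(1 − 0.8871²) = 1/√0.2131 = 2.166; τ_1 = 24.7/2.166 = 11.40 years.
Leg 2: 53.7 years is already measured on the ship.
Leg 3: γ = 1/√(1 − 0.9847²) = 1/√0.03037 = 5.739; τ_3 = 6.63/5.739 = 1.155 years.
Total: 11.40 + 53.70 + 1.155 years.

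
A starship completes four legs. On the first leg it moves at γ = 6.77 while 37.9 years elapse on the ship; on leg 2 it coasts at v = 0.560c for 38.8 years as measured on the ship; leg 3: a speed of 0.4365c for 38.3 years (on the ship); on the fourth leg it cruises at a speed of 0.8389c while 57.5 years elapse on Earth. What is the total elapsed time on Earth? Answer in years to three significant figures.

Δt = 403 years

Leg 1: γ = 6.77; Δt_1 = 6.770 × 37.9 = 256.6 years.
Leg 2: γ = 1/√(1 − 0.560²) = 1/√0.6864 = 1.207; Δt_2 = 1.207 × 38.8 = 46.83 years.
Leg 3: γ = 1/√(1 − 0.4365²) = 1/√0.8095 = 1.111; Δt_3 = 1.111 × 38.3 = 42.57 years.
Leg 4: 57.5 years is already measured on Earth.
Total: 256.6 + 46.83 + 42.57 + 57.50 years.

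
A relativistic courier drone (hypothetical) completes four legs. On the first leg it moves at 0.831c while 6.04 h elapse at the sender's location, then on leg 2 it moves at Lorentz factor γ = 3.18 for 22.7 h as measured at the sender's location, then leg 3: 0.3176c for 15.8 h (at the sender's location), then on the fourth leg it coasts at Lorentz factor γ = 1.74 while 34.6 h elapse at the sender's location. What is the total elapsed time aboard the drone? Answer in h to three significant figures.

τ = 45.4 h

Leg 1: γ = 1/√(1 − 0.831²) = 1/√0.3094 = 1.798; τ_1 = 6.04/1.798 = 3.360 h.
Leg 2: γ = 3.18; τ_2 = 22.7/3.180 = 7.138 h.
Leg 3: γ = 1/√(1 − 0.3176²) = 1/√0.8991 = 1.055; τ_3 = 15.8/1.055 = 14.98 h.
Leg 4: γ = 1.74; τ_4 = 34.6/1.740 = 19.89 h.
Total: 3.360 + 7.138 + 14.98 + 19.89 h.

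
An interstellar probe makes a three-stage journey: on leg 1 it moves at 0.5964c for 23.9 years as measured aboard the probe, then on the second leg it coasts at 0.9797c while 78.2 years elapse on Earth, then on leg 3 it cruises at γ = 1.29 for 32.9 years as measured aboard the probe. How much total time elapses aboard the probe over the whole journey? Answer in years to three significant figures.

τ = 72.5 years

Leg 1: 23.9 years is already measured aboard the probe.
Leg 2: γ = 1/√(1 − 0.9797²) = 1/√0.04019 = 4.988; τ_2 = 78.2/4.988 = 15.68 years.
Leg 3: 32.9 years is already measured aboard the probe.
Total: 23.90 + 15.68 + 32.90 years.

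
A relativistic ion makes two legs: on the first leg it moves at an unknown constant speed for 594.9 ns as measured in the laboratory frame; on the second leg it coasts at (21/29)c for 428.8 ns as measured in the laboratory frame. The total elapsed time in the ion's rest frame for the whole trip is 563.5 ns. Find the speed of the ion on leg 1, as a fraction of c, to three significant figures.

Leg 1: speed unknown; τ_1 = 594.9/γ_1.
Leg 2: γ = 1/√(1 − (21/29)²) = 29/20 = 1.450; τ_2 = 428.8/1.450 = 295.7 ns.
Total proper time: τ_1 + 295.7 = 563.5, so τ_1 = 563.5 − 295.7 = 267.8 ns.
γ_1 = 594.9/267.8 = 2.222; β = √(1 − 1/γ²) = √0.7974.

β = 0.893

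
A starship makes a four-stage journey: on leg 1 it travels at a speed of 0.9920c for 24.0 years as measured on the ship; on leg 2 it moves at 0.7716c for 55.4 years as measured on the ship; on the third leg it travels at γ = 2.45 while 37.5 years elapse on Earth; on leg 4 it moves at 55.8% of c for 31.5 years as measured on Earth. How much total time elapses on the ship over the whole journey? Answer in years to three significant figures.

τ = 121 years

Leg 1: 24.0 years is already measured on the ship.
Leg 2: 55.4 years is already measured on the ship.
Leg 3: γ = 2.45; τ_3 = 37.5/2.450 = 15.31 years.
Leg 4: β = 0.558; γ = 1/√(1 − 0.558²) = 1/√0.6886 = 1.205; τ_4 = 31.5/1.205 = 26.14 years.
Total: 24.00 + 55.40 + 15.31 + 26.14 years.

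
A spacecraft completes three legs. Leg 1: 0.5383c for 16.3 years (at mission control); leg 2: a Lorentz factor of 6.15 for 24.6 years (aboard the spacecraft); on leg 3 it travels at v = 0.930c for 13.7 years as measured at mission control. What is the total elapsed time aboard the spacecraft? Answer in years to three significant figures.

τ = 43.4 years

Leg 1: γ = 1/√(1 − 0.5383²) = 1/√0.7102 = 1.187; τ_1 = 16.3/1.187 = 13.74 years.
Leg 2: 24.6 years is already measured aboard the spacecraft.
Leg 3: γ = 1/√(1 − 0.930²) = 1/√0.1351 = 2.721; τ_3 = 13.7/2.721 = 5.036 years.
Total: 13.74 + 24.60 + 5.036 years.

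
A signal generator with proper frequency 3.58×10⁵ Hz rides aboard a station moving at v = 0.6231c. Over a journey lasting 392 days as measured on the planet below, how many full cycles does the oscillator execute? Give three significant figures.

γ = 1/√(1 − 0.6231²) = 1/√0.6117 = 1.279
The oscillator's own cycle count is N = f × τ where τ is the proper time aboard the station. τ = Δt/γ = 392/1.279 = 306.6 days = 2.649×10⁷ s.
N = 3.58×10⁵ × 2.649×10⁷ = 9.483×10¹².

N = 9.48×10¹²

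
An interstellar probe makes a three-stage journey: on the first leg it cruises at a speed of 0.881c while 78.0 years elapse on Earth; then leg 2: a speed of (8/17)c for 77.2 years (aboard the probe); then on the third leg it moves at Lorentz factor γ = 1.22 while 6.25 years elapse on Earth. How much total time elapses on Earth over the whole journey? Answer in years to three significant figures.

Leg 1: 78.0 years is already measured on Earth.
Leg 2: γ = 1/√(1 − (8/17)²) = 17/15 ≈ 1.133; Δt_2 = 1.133 × 77.2 = 87.49 years.
Leg 3: 6.25 years is already measured on Earth.
Total: 78.00 + 87.49 + 6.250 years.

Δt = 172 years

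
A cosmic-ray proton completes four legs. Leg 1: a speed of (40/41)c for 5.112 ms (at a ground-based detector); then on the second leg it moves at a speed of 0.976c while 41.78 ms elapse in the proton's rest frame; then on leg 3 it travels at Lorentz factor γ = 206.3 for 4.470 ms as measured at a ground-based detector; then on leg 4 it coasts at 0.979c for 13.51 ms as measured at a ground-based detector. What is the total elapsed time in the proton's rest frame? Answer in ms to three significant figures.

Leg 1: γ = 1/√(1 − (40/41)²) = 41/9 ≈ 4.556; τ_1 = 5.112/4.556 = 1.122 ms.
Leg 2: 41.78 ms is already measured in the proton's rest frame.
Leg 3: γ = 206.3; τ_3 = 4.470/206.3 = 0.02167 ms.
Leg 4: γ = 1/√(1 − 0.979²) = 1/√0.04156 = 4.905; τ_4 = 13.51/4.905 = 2.754 ms.
Total: 1.122 + 41.78 + 0.02167 + 2.754 ms.

τ = 45.7 ms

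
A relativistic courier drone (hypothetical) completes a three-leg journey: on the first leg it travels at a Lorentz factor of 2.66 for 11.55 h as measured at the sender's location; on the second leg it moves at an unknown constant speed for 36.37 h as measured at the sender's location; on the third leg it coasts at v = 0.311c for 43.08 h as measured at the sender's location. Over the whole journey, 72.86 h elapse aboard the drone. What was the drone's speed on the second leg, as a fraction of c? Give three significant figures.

Leg 1: γ = 2.66; τ_1 = 11.55/2.660 = 4.342 h.
Leg 2: speed unknown; τ_2 = 36.37/γ_2.
Leg 3: γ = 1/√(1 − 0.311²) = 1/√0.9033 = 1.052; τ_3 = 43.08/1.052 = 40.94 h.
Total proper time: 4.342 + τ_2 + 40.94 = 72.86, so τ_2 = 72.86 − 45.29 = 27.57 h.
γ_2 = 36.37/27.57 = 1.319; β = √(1 − 1/γ²) = √0.4252.

β = 0.652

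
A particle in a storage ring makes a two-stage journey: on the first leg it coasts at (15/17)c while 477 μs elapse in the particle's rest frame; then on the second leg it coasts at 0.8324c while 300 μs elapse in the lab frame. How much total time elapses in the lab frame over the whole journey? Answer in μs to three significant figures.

Δt = 1310 μs

Leg 1: γ = 1/√(1 − (15/17)²) = 17/8 = 2.125; Δt_1 = 2.125 × 477 = 1014 μs.
Leg 2: 300 μs is already measured in the lab frame.
Total: 1014 + 300.0 μs.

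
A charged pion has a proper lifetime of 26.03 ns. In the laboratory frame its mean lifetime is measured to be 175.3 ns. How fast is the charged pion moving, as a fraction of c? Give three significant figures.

γ = Δt/τ₀ = 175.3/26.03 = 6.735
β = √(1 − 1/γ²) = √(1 − 0.02205) = √0.9780

β = 0.989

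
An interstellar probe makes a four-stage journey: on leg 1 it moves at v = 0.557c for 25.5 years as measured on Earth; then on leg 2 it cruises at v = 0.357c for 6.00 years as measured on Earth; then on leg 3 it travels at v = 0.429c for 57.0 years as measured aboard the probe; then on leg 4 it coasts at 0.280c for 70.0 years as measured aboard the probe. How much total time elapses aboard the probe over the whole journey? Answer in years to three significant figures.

τ = 154 years

Leg 1: γ = 1/√(1 − 0.557²) = 1/√0.6898 = 1.204; τ_1 = 25.5/1.204 = 21.18 years.
Leg 2: γ = 1/√(1 − 0.357²) = 1/√0.8726 = 1.071; τ_2 = 6.00/1.071 = 5.605 years.
Leg 3: 57.0 years is already measured aboard the probe.
Leg 4: 70.0 years is already measured aboard the probe.
Total: 21.18 + 5.605 + 57.00 + 70.00 years.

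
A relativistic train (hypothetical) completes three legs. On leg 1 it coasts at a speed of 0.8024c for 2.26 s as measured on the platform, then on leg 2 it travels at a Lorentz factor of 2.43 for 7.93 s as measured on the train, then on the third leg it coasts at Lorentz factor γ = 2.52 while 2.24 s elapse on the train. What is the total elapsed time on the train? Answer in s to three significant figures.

Leg 1: γ = 1/√(1 − 0.8024²) = 1/√0.3562 = 1.676; τ_1 = 2.26/1.676 = 1.349 s.
Leg 2: 7.93 s is already measured on the train.
Leg 3: 2.24 s is already measured on the train.
Total: 1.349 + 7.930 + 2.240 s.

τ = 11.5 s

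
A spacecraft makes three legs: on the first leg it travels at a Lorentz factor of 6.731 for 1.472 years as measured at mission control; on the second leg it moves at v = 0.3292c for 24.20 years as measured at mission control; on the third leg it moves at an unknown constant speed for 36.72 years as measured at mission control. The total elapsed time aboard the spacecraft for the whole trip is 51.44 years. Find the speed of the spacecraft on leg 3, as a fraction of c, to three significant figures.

Leg 1: γ = 6.731; τ_1 = 1.472/6.731 = 0.2187 years.
Leg 2: γ = 1/√(1 − 0.3292²) = 1/√0.8916 = 1.059; τ_2 = 24.20/1.059 = 22.85 years.
Leg 3: speed unknown; τ_3 = 36.72/γ_3.
Total proper time: 0.2187 + 22.85 + τ_3 = 51.44, so τ_3 = 51.44 − 23.07 = 28.37 years.
γ_3 = 36.72/28.37 = 1.294; β = √(1 − 1/γ²) = √0.4031.

β = 0.635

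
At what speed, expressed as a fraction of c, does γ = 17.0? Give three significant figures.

β = 0.998

β = √(1 − 1/γ²) = √(1 − 1/17.0²) = √(1 − 0.003460) = √0.9965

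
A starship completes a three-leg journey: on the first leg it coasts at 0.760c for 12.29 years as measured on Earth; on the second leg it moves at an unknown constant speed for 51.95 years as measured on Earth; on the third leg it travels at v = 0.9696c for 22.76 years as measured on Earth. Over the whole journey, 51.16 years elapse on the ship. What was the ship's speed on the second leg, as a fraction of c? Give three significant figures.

Leg 1: γ = 1/√(1 − 0.760²) = 1/√0.4224 = 1.539; τ_1 = 12.29/1.539 = 7.988 years.
Leg 2: speed unknown; τ_2 = 51.95/γ_2.
Leg 3: γ = 1/√(1 − 0.9696²) = 1/√0.05988 = 4.087; τ_3 = 22.76/4.087 = 5.569 years.
Total proper time: 7.988 + τ_2 + 5.569 = 51.16, so τ_2 = 51.16 − 13.56 = 37.60 years.
γ_2 = 51.95/37.60 = 1.382; β = √(1 − 1/γ²) = √0.4761.

β = 0.690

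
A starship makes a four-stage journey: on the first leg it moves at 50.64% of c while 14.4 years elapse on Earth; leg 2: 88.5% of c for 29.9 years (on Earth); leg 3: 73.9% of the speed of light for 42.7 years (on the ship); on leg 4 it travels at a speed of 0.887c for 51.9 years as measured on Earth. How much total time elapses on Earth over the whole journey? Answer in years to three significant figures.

Leg 1: 14.4 years is already measured on Earth.
Leg 2: 29.9 years is already measured on Earth.
Leg 3: β = 0.739; γ = 1/√(1 − 0.739²) = 1/√0.4539 = 1.484; Δt_3 = 1.484 × 42.7 = 63.38 years.
Leg 4: 51.9 years is already measured on Earth.
Total: 14.40 + 29.90 + 63.38 + 51.90 years.

Δt = 160 years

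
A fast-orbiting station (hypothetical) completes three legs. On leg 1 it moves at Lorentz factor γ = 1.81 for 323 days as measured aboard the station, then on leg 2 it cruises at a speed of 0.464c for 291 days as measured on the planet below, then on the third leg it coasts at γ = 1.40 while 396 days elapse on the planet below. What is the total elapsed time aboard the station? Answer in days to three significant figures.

Leg 1: 323 days is already measured aboard the station.
Leg 2: γ = 1/√(1 − 0.464²) = 1/√0.7847 = 1.129; τ_2 = 291/1.129 = 257.8 days.
Leg 3: γ = 1.40; τ_3 = 396/1.400 = 282.9 days.
Total: 323.0 + 257.8 + 282.9 days.

τ = 864 days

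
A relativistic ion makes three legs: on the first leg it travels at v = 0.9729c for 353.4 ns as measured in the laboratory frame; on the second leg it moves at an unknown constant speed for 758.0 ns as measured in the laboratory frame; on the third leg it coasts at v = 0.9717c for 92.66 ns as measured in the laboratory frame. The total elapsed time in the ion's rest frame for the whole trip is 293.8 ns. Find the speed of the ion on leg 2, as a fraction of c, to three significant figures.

Leg 1: γ = 1/√(1 − 0.9729²) = 1/√0.05347 = 4.325; τ_1 = 353.4/4.325 = 81.72 ns.
Leg 2: speed unknown; τ_2 = 758.0/γ_2.
Leg 3: γ = 1/√(1 − 0.9717²) = 1/√0.05580 = 4.233; τ_3 = 92.66/4.233 = 21.89 ns.
Total proper time: 81.72 + τ_2 + 21.89 = 293.8, so τ_2 = 293.8 − 103.6 = 190.2 ns.
γ_2 = 758.0/190.2 = 3.985; β = √(1 − 1/γ²) = √0.9370.

β = 0.968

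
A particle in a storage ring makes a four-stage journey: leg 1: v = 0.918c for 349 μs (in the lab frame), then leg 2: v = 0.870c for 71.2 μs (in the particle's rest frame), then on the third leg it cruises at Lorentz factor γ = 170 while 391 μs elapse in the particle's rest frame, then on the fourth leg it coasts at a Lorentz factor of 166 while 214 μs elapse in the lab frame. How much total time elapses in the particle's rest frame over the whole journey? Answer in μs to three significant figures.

τ = 602 μs

Leg 1: γ = 1/√(1 − 0.918²) = 1/√0.1573 = 2.522; τ_1 = 349/2.522 = 138.4 μs.
Leg 2: 71.2 μs is already measured in the particle's rest frame.
Leg 3: 391 μs is already measured in the particle's rest frame.
Leg 4: γ = 166; τ_4 = 214/166.0 = 1.289 μs.
Total: 138.4 + 71.20 + 391.0 + 1.289 μs.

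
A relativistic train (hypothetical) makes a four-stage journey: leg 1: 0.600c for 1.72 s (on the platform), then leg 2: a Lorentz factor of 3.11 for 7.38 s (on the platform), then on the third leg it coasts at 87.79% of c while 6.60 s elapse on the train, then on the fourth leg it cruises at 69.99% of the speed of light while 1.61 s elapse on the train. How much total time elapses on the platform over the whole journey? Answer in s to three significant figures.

Leg 1: 1.72 s is already measured on the platform.
Leg 2: 7.38 s is already measured on the platform.
Leg 3: β = 0.8779; γ = 1/√(1 − 0.8779²) = 1/√0.2293 = 2.088; Δt_3 = 2.088 × 6.60 = 13.78 s.
Leg 4: β = 0.6999; γ = 1/√(1 − 0.6999²) = 1/√0.5101 = 1.400; Δt_4 = 1.400 × 1.61 = 2.254 s.
Total: 1.720 + 7.380 + 13.78 + 2.254 s.

Δt = 25.1 s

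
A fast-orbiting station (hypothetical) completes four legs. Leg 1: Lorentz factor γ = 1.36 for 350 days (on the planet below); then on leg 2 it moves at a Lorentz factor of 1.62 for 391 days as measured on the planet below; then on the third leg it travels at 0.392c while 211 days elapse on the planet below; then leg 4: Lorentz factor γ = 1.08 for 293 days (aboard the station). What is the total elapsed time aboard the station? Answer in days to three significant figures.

τ = 986 days

Leg 1: γ = 1.36; τ_1 = 350/1.360 = 257.4 days.
Leg 2: γ = 1.62; τ_2 = 391/1.620 = 241.4 days.
Leg 3: γ = 1/√(1 − 0.392²) = 1/√0.8463 = 1.087; τ_3 = 211/1.087 = 194.1 days.
Leg 4: 293 days is already measured aboard the station.
Total: 257.4 + 241.4 + 194.1 + 293.0 days.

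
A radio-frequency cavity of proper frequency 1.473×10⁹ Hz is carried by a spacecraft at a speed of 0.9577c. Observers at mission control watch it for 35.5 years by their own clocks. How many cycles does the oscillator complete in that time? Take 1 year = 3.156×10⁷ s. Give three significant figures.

N = 4.75×10¹⁷

γ = 1/√(1 − 0.9577²) = 1/√0.08281 = 3.475
During 35.5 years of lab time, the oscillator's proper time advances by τ = Δt/γ = 35.5/3.475 = 10.22 years = 3.224×10⁸ s.
N = f × τ = 1.473×10⁹ × 3.224×10⁸ = 4.749×10¹⁷.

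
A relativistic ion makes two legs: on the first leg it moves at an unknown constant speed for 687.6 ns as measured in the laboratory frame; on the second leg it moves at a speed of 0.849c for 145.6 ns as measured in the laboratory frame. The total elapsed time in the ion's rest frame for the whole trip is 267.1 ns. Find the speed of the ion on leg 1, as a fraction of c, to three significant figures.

β = 0.961

Leg 1: speed unknown; τ_1 = 687.6/γ_1.
Leg 2: γ = 1/√(1 − 0.849²) = 1/√0.2792 = 1.893; τ_2 = 145.6/1.893 = 76.93 ns.
Total proper time: τ_1 + 76.93 = 267.1, so τ_1 = 267.1 − 76.93 = 190.2 ns.
γ_1 = 687.6/190.2 = 3.616; β = √(1 − 1/γ²) = √0.9235.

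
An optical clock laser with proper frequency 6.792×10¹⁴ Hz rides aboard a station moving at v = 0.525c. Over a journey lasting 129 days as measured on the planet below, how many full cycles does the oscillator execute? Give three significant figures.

γ = 1/√(1 − 0.525²) = 1/√0.7244 = 1.175
The oscillator's own cycle count is N = f × τ where τ is the proper time aboard the station. τ = Δt/γ = 129/1.175 = 109.8 days = 9.486×10⁶ s.
N = 6.792×10¹⁴ × 9.486×10⁶ = 6.443×10²¹.

N = 6.44×10²¹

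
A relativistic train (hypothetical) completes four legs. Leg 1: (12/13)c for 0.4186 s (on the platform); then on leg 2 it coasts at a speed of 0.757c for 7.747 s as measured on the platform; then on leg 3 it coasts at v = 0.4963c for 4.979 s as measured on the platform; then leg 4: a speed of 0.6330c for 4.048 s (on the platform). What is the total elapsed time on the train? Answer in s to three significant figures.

τ = 12.7 s

Leg 1: γ = 1/√(1 − (12/13)²) = 13/5 = 2.600; τ_1 = 0.4186/2.600 = 0.1610 s.
Leg 2: γ = 1/√(1 − 0.757²) = 1/√0.4270 = 1.530; τ_2 = 7.747/1.530 = 5.062 s.
Leg 3: γ = 1/√(1 − 0.4963²) = 1/√0.7537 = 1.152; τ_3 = 4.979/1.152 = 4.323 s.
Leg 4: γ = 1/√(1 − 0.6330²) = 1/√0.5993 = 1.292; τ_4 = 4.048/1.292 = 3.134 s.
Total: 0.1610 + 5.062 + 4.323 + 3.134 s.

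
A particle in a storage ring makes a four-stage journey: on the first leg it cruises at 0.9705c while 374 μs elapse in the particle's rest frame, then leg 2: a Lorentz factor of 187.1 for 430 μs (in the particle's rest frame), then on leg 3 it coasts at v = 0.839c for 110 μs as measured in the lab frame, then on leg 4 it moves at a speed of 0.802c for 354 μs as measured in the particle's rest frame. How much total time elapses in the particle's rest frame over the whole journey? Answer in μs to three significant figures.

Leg 1: 374 μs is already measured in the particle's rest frame.
Leg 2: 430 μs is already measured in the particle's rest frame.
Leg 3: γ = 1/√(1 − 0.839²) = 1/√0.2961 = 1.838; τ_3 = 110/1.838 = 59.85 μs.
Leg 4: 354 μs is already measured in the particle's rest frame.
Total: 374.0 + 430.0 + 59.85 + 354.0 μs.

τ = 1220 μs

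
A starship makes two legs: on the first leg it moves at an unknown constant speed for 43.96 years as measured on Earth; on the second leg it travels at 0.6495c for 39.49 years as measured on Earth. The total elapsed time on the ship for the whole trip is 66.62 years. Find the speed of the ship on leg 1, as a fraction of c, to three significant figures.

Leg 1: speed unknown; τ_1 = 43.96/γ_1.
Leg 2: γ = 1/√(1 − 0.6495²) = 1/√0.5781 = 1.315; τ_2 = 39.49/1.315 = 30.03 years.
Total proper time: τ_1 + 30.03 = 66.62, so τ_1 = 66.62 − 30.03 = 36.59 years.
γ_1 = 43.96/36.59 = 1.201; β = √(1 − 1/γ²) = √0.3071.

β = 0.554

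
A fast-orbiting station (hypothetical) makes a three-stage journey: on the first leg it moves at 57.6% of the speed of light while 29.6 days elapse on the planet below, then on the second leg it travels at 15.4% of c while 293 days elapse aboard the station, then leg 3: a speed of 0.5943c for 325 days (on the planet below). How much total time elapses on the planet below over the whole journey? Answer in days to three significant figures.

Δt = 651 days

Leg 1: 29.6 days is already measured on the planet below.
Leg 2: β = 0.154; γ = 1/√(1 − 0.154²) = 1/√0.9763 = 1.012; Δt_2 = 1.012 × 293 = 296.5 days.
Leg 3: 325 days is already measured on the planet below.
Total: 29.60 + 296.5 + 325.0 days.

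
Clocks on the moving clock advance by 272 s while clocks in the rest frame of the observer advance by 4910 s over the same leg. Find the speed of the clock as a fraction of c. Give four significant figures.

v = 0.9985c

The proper time is measured on the moving clock (both events occur at the clock's location); Δt is measured in the rest frame of the observer. γ = Δt/τ = 4910/272 = 18.05.
β = √(1 − 1/γ²) = √(1 − 0.003069) = √0.9969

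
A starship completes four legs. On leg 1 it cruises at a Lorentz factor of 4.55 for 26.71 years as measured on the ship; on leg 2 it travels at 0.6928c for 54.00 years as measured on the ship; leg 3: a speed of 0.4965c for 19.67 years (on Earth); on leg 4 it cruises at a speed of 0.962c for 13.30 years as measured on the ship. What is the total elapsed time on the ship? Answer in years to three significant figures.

Leg 1: 26.71 years is already measured on the ship.
Leg 2: 54.00 years is already measured on the ship.
Leg 3: γ = 1/√(1 − 0.4965²) = 1/√0.7535 = 1.152; τ_3 = 19.67/1.152 = 17.07 years.
Leg 4: 13.30 years is already measured on the ship.
Total: 26.71 + 54.00 + 17.07 + 13.30 years.

τ = 111 years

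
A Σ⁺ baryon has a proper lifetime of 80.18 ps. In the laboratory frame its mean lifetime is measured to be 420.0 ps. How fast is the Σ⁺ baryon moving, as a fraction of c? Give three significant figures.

v = 0.982c

γ = Δt/τ₀ = 420.0/80.18 = 5.238
β = √(1 − 1/γ²) = √(1 − 0.03644) = √0.9636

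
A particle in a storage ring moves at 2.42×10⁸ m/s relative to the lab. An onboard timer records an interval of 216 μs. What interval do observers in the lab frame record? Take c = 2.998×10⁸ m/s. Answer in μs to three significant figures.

β = 2.42×10⁸/2.998×10⁸ = 0.8072; γ = 1/√(1 − 0.8072²) = 1.694
The interval measured in the particle's rest frame is the proper time (both events occur at the same place in that frame); the lab-frame interval is Δt = γτ = 1.694 × 216 μs.

Δt = 366 μs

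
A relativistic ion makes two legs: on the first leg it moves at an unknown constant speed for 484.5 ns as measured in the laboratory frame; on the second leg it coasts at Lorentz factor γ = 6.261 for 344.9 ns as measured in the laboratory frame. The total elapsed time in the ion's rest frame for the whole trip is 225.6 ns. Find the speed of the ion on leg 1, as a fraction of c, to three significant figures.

Leg 1: speed unknown; τ_1 = 484.5/γ_1.
Leg 2: γ = 6.261; τ_2 = 344.9/6.261 = 55.09 ns.
Total proper time: τ_1 + 55.09 = 225.6, so τ_1 = 225.6 − 55.09 = 170.5 ns.
γ_1 = 484.5/170.5 = 2.841; β = √(1 − 1/γ²) = √0.8761.

β = 0.936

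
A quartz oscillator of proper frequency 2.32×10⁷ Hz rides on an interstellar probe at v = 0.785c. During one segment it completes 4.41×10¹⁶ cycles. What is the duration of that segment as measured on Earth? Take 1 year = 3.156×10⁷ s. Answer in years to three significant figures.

Δt = 97.2 years

γ = 1/√(1 − 0.785²) = 1/√0.3838 = 1.614
Proper time for N cycles: τ = N/f = 4.41×10¹⁶/(2.32×10⁷) = 1.901×10⁹ s = 60.23 years.
Lab-frame duration Δt = γτ = 1.614 × 60.23 = 97.22 years.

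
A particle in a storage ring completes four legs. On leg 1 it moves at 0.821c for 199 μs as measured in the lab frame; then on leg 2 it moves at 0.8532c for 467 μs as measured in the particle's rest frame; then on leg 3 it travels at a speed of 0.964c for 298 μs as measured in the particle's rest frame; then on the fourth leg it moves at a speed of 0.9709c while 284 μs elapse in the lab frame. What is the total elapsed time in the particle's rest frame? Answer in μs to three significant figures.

τ = 947 μs

Leg 1: γ = 1/√(1 − 0.821²) = 1/√0.3260 = 1.752; τ_1 = 199/1.752 = 113.6 μs.
Leg 2: 467 μs is already measured in the particle's rest frame.
Leg 3: 298 μs is already measured in the particle's rest frame.
Leg 4: γ = 1/√(1 − 0.9709²) = 1/√0.05735 = 4.176; τ_4 = 284/4.176 = 68.01 μs.
Total: 113.6 + 467.0 + 298.0 + 68.01 μs.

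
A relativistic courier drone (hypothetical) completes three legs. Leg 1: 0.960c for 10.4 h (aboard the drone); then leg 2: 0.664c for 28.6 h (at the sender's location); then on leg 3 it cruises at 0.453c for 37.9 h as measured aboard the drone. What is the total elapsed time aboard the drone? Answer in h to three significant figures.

τ = 69.7 h

Leg 1: 10.4 h is already measured aboard the drone.
Leg 2: γ = 1/√(1 − 0.664²) = 1/√0.5591 = 1.337; τ_2 = 28.6/1.337 = 21.39 h.
Leg 3: 37.9 h is already measured aboard the drone.
Total: 10.40 + 21.39 + 37.90 h.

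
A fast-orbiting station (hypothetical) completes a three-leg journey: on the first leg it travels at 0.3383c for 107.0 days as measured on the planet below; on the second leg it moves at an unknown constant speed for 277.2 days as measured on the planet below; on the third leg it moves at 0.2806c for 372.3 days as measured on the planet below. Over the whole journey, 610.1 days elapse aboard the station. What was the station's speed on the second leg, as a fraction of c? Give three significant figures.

β = 0.836

Leg 1: γ = 1/√(1 − 0.3383²) = 1/√0.8856 = 1.063; τ_1 = 107.0/1.063 = 100.7 days.
Leg 2: speed unknown; τ_2 = 277.2/γ_2.
Leg 3: γ = 1/√(1 − 0.2806²) = 1/√0.9213 = 1.042; τ_3 = 372.3/1.042 = 357.3 days.
Total proper time: 100.7 + τ_2 + 357.3 = 610.1, so τ_2 = 610.1 − 458.0 = 152.1 days.
γ_2 = 277.2/152.1 = 1.823; β = √(1 − 1/γ²) = √0.6991.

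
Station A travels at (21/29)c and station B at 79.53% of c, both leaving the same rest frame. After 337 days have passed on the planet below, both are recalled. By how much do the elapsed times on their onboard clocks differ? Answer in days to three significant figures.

A: γ = 1/√(1 − (21/29)²) = 29/20 = 1.450; τ_A = 337/1.450 = 232.4 days.
B: β = 0.7953; γ = 1/√(1 − 0.7953²) = 1/√0.3675 = 1.650; τ_B = 337/1.650 = 204.3 days.

|τ_A − τ_B| = 28.1 days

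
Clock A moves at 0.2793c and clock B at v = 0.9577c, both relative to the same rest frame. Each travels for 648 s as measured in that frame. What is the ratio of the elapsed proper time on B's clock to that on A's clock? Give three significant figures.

A: γ = 1/√(1 − 0.2793²) = 1/√0.9220 = 1.041. B: γ = 1/√(1 − 0.9577²) = 1/√0.08281 = 3.475.
τ_A/τ_B = γ_B/γ_A = 3.475/1.041 = 3.337, so τ_B/τ_A = 0.2997.

τ_B/τ_A = 0.300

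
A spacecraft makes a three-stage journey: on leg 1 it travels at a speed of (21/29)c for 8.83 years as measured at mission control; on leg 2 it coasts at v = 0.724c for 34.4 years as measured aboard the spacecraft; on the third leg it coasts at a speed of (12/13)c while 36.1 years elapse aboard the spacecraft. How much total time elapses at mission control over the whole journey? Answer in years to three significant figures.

Leg 1: 8.83 years is already measured at mission control.
Leg 2: γ = 1/√(1 − 0.724²) = 1/√0.4758 = 1.450; Δt_2 = 1.450 × 34.4 = 49.87 years.
Leg 3: γ = 1/√(1 − (12/13)²) = 13/5 = 2.600; Δt_3 = 2.600 × 36.1 = 93.86 years.
Total: 8.830 + 49.87 + 93.86 years.

Δt = 153 years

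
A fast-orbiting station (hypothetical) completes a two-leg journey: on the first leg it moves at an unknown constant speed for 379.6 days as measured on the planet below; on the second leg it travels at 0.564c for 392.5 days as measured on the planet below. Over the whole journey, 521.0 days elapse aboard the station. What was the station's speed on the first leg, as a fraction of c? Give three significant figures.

Leg 1: speed unknown; τ_1 = 379.6/γ_1.
Leg 2: γ = 1/√(1 − 0.564²) = 1/√0.6819 = 1.211; τ_2 = 392.5/1.211 = 324.1 days.
Total proper time: τ_1 + 324.1 = 521.0, so τ_1 = 521.0 − 324.1 = 196.9 days.
γ_1 = 379.6/196.9 = 1.928; β = √(1 − 1/γ²) = √0.7310.

β = 0.855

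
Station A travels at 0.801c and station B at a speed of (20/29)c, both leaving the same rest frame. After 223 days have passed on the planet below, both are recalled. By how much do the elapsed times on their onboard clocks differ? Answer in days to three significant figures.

|τ_A − τ_B| = 28.0 days

A: γ = 1/√(1 − 0.801²) = 1/√0.3584 = 1.670; τ_A = 223/1.670 = 133.5 days.
B: γ = 1/√(1 − (20/29)²) = 29/21 ≈ 1.381; τ_B = 223/1.381 = 161.5 days.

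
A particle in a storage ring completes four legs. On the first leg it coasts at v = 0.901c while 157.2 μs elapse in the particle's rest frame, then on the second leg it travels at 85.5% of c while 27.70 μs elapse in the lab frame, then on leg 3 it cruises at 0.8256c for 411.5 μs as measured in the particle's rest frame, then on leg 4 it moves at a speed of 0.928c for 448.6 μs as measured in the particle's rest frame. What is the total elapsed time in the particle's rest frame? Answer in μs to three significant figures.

τ = 1030 μs

Leg 1: 157.2 μs is already measured in the particle's rest frame.
Leg 2: β = 0.855; γ = 1/√(1 − 0.855²) = 1/√0.2690 = 1.928; τ_2 = 27.70/1.928 = 14.37 μs.
Leg 3: 411.5 μs is already measured in the particle's rest frame.
Leg 4: 448.6 μs is already measured in the particle's rest frame.
Total: 157.2 + 14.37 + 411.5 + 448.6 μs.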